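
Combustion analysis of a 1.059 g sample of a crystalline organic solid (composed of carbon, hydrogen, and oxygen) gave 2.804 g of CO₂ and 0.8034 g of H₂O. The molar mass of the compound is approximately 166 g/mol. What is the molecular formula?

C10H14O2

mol C = 2.804 g CO₂ ÷ 44.009 g/mol = 0.063714 mol
mol H = 2 × 0.8034 g H₂O ÷ 18.015 g/mol = 0.089192 mol
mass O = 1.059 − (0.76527 + 0.089906) = 0.20382 g → mol O = 0.20382 ÷ 15.999 = 0.012740 mol
Divide by the smallest (0.012740 mol): C 5.001, H 7.001, O 1.000
Empirical formula: C5H7O
Empirical-formula mass = 83.11 g/mol; 166 ÷ 83.11 ≈ 2, so the molecular formula is C10H14O2.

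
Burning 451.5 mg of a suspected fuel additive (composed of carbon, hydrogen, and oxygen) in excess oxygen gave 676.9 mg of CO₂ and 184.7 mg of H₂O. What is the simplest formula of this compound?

C3H4O3

mol C = 0.6769 g CO₂ ÷ 44.009 g/mol = 0.015381 mol
mol H = 2 × 0.1847 g H₂O ÷ 18.015 g/mol = 0.020505 mol
mass O = 0.4515 − (0.18474 + 0.020669) = 0.24609 g → mol O = 0.24609 ÷ 15.999 = 0.015382 mol
Divide by the smallest (0.015381 mol): C 1.000, H 1.333, O 1.000
Multiplying each by 3 gives whole numbers: C 3.00, H 4.00, O 3.00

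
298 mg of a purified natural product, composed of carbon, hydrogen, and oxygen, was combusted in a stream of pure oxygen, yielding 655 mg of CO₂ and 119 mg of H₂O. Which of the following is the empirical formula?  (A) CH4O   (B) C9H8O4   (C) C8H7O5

mol C = 0.655 g CO₂ ÷ 44.009 g/mol = 0.01488 mol
mol H = 2 × 0.119 g H₂O ÷ 18.015 g/mol = 0.01321 mol
mass O = 0.298 − (0.1788 + 0.01332) = 0.1059 g → mol O = 0.1059 ÷ 15.999 = 0.006620 mol
Divide by the smallest (0.006620 mol): C 2.248, H 1.996, O 1.000
Multiplying each by 4 gives whole numbers: C 8.99, H 7.98, O 4.00

(B) C9H8O4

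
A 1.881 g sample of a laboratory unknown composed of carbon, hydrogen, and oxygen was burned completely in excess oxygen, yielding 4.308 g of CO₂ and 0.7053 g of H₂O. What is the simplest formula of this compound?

mol C = 4.308 g CO₂ ÷ 44.009 g/mol = 0.097889 mol
mol H = 2 × 0.7053 g H₂O ÷ 18.015 g/mol = 0.078301 mol
mass O = 1.881 − (1.1757 + 0.078928) = 0.62633 g → mol O = 0.62633 ÷ 15.999 = 0.039148 mol
Divide by the smallest (0.039148 mol): C 2.500, H 2.000, O 1.000
Multiplying each by 2 gives whole numbers: C 5.00, H 4.00, O 2.00

C5H4O2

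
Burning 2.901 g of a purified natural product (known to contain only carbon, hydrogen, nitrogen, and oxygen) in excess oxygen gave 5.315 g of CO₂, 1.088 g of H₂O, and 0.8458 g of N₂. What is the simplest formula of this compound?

C4H4N2O

mol C = 5.315 g CO₂ ÷ 44.009 g/mol = 0.12077 mol
mol H = 2 × 1.088 g H₂O ÷ 18.015 g/mol = 0.12079 mol
mol N = 2 × 0.8458 g N₂ ÷ 28.014 g/mol = 0.060384 mol
mass O = 2.901 − (1.4506 + 0.12175 + 0.84580) = 0.48287 g → mol O = 0.48287 ÷ 15.999 = 0.030181 mol
Divide by the smallest (0.030181 mol): C 4.002, H 4.002, N 2.001, O 1.000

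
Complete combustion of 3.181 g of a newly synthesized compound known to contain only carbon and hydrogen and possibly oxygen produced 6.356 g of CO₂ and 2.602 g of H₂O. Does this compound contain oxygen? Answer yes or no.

yes

mol C = 6.356 g CO₂ ÷ 44.009 g/mol = 0.14443 mol
mol H = 2 × 2.602 g H₂O ÷ 18.015 g/mol = 0.28887 mol
C and H account for only 2.0259 g of the 3.181 g sample; the remaining 1.1551 g must be oxygen.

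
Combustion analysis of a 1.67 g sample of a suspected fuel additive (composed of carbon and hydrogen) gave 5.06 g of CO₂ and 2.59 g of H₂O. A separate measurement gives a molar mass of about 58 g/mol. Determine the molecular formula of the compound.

mol C = 5.06 g CO₂ ÷ 44.009 g/mol = 0.1150 mol
mol H = 2 × 2.59 g H₂O ÷ 18.015 g/mol = 0.2875 mol
Divide by the smallest (0.1150 mol): C 1.000, H 2.501
Multiplying each by 2 gives whole numbers: C 2.00, H 5.00
Empirical formula: C2H5
Empirical-formula mass = 29.06 g/mol; 58 ÷ 29.06 ≈ 2, so the molecular formula is C4H10.

C4H10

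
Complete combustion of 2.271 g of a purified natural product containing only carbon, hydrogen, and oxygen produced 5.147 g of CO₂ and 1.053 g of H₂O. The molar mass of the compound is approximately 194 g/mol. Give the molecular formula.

C10H10O4

mol C = 5.147 g CO₂ ÷ 44.009 g/mol = 0.11695 mol
mol H = 2 × 1.053 g H₂O ÷ 18.015 g/mol = 0.11690 mol
mass O = 2.271 − (1.4047 + 0.11784) = 0.74844 g → mol O = 0.74844 ÷ 15.999 = 0.046780 mol
Divide by the smallest (0.046780 mol): C 2.500, H 2.499, O 1.000
Multiplying each by 2 gives whole numbers: C 5.00, H 5.00, O 2.00
Empirical formula: C5H5O2
Empirical-formula mass = 97.09 g/mol; 194 ÷ 97.09 ≈ 2, so the molecular formula is C10H10O4.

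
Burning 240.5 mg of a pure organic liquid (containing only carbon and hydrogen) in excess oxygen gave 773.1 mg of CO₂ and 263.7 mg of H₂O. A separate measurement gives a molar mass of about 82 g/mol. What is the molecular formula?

C6H10

mol C = 0.7731 g CO₂ ÷ 44.009 g/mol = 0.017567 mol
mol H = 2 × 0.2637 g H₂O ÷ 18.015 g/mol = 0.029276 mol
Divide by the smallest (0.017567 mol): C 1.000, H 1.667
Multiplying each by 3 gives whole numbers: C 3.00, H 5.00
Empirical formula: C3H5
Empirical-formula mass = 41.07 g/mol; 82 ÷ 41.07 ≈ 2, so the molecular formula is C6H10.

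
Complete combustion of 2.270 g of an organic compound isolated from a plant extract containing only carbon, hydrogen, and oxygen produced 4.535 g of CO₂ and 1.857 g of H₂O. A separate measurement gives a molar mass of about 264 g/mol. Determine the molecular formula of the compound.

C12H24O6

mol C = 4.535 g CO₂ ÷ 44.009 g/mol = 0.10305 mol
mol H = 2 × 1.857 g H₂O ÷ 18.015 g/mol = 0.20616 mol
mass O = 2.270 − (1.2377 + 0.20781) = 0.82449 g → mol O = 0.82449 ÷ 15.999 = 0.051534 mol
Divide by the smallest (0.051534 mol): C 2.000, H 4.001, O 1.000
Empirical formula: C2H4O
Empirical-formula mass = 44.05 g/mol; 264 ÷ 44.05 ≈ 6, so the molecular formula is C12H24O6.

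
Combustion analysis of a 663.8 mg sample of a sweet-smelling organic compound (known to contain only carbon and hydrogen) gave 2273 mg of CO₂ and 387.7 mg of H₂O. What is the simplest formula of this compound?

C6H5

mol C = 2.273 g CO₂ ÷ 44.009 g/mol = 0.051649 mol
mol H = 2 × 0.3877 g H₂O ÷ 18.015 g/mol = 0.043042 mol
Divide by the smallest (0.043042 mol): C 1.200, H 1.000
Multiplying each by 5 gives whole numbers: C 6.00, H 5.00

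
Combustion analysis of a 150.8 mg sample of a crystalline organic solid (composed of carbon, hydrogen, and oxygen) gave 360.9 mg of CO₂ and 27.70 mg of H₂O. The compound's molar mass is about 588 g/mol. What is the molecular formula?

C32H12O12

mol C = 0.3609 g CO₂ ÷ 44.009 g/mol = 0.0082006 mol
mol H = 2 × 0.02770 g H₂O ÷ 18.015 g/mol = 0.0030752 mol
mass O = 0.1508 − (0.098497 + 0.0030998) = 0.049203 g → mol O = 0.049203 ÷ 15.999 = 0.0030754 mol
Divide by the smallest (0.0030752 mol): C 2.667, H 1.000, O 1.000
Multiplying each by 3 gives whole numbers: C 8.00, H 3.00, O 3.00
Empirical formula: C8H3O3
Empirical-formula mass = 147.11 g/mol; 588 ÷ 147.11 ≈ 4, so the molecular formula is C32H12O12.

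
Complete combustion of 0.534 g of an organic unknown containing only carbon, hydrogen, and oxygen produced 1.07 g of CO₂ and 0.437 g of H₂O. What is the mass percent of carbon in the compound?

mol C = 1.07 g CO₂ ÷ 44.009 g/mol = 0.02431 mol
mol H = 2 × 0.437 g H₂O ÷ 18.015 g/mol = 0.04852 mol
mass O = 0.534 − (0.2920 + 0.04890) = 0.1931 g → mol O = 0.1931 ÷ 15.999 = 0.01207 mol
mass % C = 0.2920 g ÷ 0.534 g × 100%

54.7%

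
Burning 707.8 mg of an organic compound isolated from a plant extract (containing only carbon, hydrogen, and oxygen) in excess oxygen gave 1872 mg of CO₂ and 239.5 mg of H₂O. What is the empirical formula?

C8H5O2

mol C = 1.872 g CO₂ ÷ 44.009 g/mol = 0.042537 mol
mol H = 2 × 0.2395 g H₂O ÷ 18.015 g/mol = 0.026589 mol
mass O = 0.7078 − (0.51091 + 0.026802) = 0.17009 g → mol O = 0.17009 ÷ 15.999 = 0.010631 mol
Divide by the smallest (0.010631 mol): C 4.001, H 2.501, O 1.000
Multiplying each by 2 gives whole numbers: C 8.00, H 5.00, O 2.00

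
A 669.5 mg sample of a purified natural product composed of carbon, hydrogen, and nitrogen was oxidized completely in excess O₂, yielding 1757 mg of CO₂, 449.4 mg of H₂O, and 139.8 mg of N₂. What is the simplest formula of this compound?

C4H5N

mol C = 1.757 g CO₂ ÷ 44.009 g/mol = 0.039924 mol
mol H = 2 × 0.4494 g H₂O ÷ 18.015 g/mol = 0.049892 mol
mol N = 2 × 0.1398 g N₂ ÷ 28.014 g/mol = 0.0099807 mol
Divide by the smallest (0.0099807 mol): C 4.000, H 4.999, N 1.000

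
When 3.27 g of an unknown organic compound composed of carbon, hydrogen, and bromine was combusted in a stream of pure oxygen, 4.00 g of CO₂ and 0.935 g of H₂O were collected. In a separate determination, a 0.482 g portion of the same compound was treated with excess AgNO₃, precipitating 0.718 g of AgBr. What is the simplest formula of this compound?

C7H8Br2

mol C = 4.00 g CO₂ ÷ 44.009 g/mol = 0.09089 mol
mol H = 2 × 0.935 g H₂O ÷ 18.015 g/mol = 0.1038 mol
From the AgBr data: mol Br per gram of compound = (0.718 ÷ 187.772) ÷ 0.482 = 0.007933 mol/g, so in the 3.27 g combustion sample mol Br = 0.02594 mol
Divide by the smallest (0.02594 mol): C 3.504, H 4.001, Br 1.000
Multiplying each by 2 gives whole numbers: C 7.01, H 8.00, Br 2.00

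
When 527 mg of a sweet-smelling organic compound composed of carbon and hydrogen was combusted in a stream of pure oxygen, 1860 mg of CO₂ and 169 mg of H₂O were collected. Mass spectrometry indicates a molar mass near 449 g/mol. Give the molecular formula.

mol C = 1.86 g CO₂ ÷ 44.009 g/mol = 0.04226 mol
mol H = 2 × 0.169 g H₂O ÷ 18.015 g/mol = 0.01876 mol
Divide by the smallest (0.01876 mol): C 2.253, H 1.000
Multiplying each by 4 gives whole numbers: C 9.01, H 4.00
Empirical formula: C9H4
Empirical-formula mass = 112.13 g/mol; 449 ÷ 112.13 ≈ 4, so the molecular formula is C36H16.

C36H16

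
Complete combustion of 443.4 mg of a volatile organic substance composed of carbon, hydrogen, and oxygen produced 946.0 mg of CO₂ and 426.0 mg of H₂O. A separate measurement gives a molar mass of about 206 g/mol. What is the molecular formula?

C10H22O4

mol C = 0.9460 g CO₂ ÷ 44.009 g/mol = 0.021496 mol
mol H = 2 × 0.4260 g H₂O ÷ 18.015 g/mol = 0.047294 mol
mass O = 0.4434 − (0.25818 + 0.047672) = 0.13754 g → mol O = 0.13754 ÷ 15.999 = 0.0085970 mol
Divide by the smallest (0.0085970 mol): C 2.500, H 5.501, O 1.000
Multiplying each by 2 gives whole numbers: C 5.00, H 11.00, O 2.00
Empirical formula: C5H11O2
Empirical-formula mass = 103.14 g/mol; 206 ÷ 103.14 ≈ 2, so the molecular formula is C10H22O4.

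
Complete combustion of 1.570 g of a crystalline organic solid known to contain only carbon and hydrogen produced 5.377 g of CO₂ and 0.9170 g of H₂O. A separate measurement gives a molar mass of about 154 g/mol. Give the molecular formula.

C12H10

mol C = 5.377 g CO₂ ÷ 44.009 g/mol = 0.12218 mol
mol H = 2 × 0.9170 g H₂O ÷ 18.015 g/mol = 0.10180 mol
Divide by the smallest (0.10180 mol): C 1.200, H 1.000
Multiplying each by 5 gives whole numbers: C 6.00, H 5.00
Empirical formula: C6H5
Empirical-formula mass = 77.11 g/mol; 154 ÷ 77.11 ≈ 2, so the molecular formula is C12H10.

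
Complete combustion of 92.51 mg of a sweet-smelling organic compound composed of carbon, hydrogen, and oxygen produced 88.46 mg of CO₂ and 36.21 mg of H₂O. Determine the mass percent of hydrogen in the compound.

4.38%

mol C = 0.08846 g CO₂ ÷ 44.009 g/mol = 0.0020100 mol
mol H = 2 × 0.03621 g H₂O ÷ 18.015 g/mol = 0.0040200 mol
mass O = 0.09251 − (0.024143 + 0.0040521) = 0.064315 g → mol O = 0.064315 ÷ 15.999 = 0.0040200 mol
mass % H = 0.0040521 g ÷ 0.09251 g × 100%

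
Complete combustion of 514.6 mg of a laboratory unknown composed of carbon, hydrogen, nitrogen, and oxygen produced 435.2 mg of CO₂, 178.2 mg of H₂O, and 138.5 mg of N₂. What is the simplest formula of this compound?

mol C = 0.4352 g CO₂ ÷ 44.009 g/mol = 0.0098889 mol
mol H = 2 × 0.1782 g H₂O ÷ 18.015 g/mol = 0.019784 mol
mol N = 2 × 0.1385 g N₂ ÷ 28.014 g/mol = 0.0098879 mol
mass O = 0.5146 − (0.11878 + 0.019942 + 0.13850) = 0.23738 g → mol O = 0.23738 ÷ 15.999 = 0.014837 mol
Divide by the smallest (0.0098879 mol): C 1.000, H 2.001, N 1.000, O 1.501
Multiplying each by 2 gives whole numbers: C 2.00, H 4.00, N 2.00, O 3.00

C2H4N2O3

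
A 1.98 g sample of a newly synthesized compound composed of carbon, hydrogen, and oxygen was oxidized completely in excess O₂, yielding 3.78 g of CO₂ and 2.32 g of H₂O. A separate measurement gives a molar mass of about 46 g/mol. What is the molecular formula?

C2H6O

mol C = 3.78 g CO₂ ÷ 44.009 g/mol = 0.08589 mol
mol H = 2 × 2.32 g H₂O ÷ 18.015 g/mol = 0.2576 mol
mass O = 1.98 − (1.032 + 0.2596) = 0.6887 g → mol O = 0.6887 ÷ 15.999 = 0.04305 mol
Divide by the smallest (0.04305 mol): C 1.995, H 5.983, O 1.000
Empirical formula: C2H6O
Empirical-formula mass = 46.07 g/mol; 46 ÷ 46.07 ≈ 1, so the molecular formula is C2H6O.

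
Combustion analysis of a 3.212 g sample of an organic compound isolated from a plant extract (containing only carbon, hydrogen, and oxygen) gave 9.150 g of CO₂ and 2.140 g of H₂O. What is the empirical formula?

C7H8O

mol C = 9.150 g CO₂ ÷ 44.009 g/mol = 0.20791 mol
mol H = 2 × 2.140 g H₂O ÷ 18.015 g/mol = 0.23758 mol
mass O = 3.212 − (2.4972 + 0.23948) = 0.47529 g → mol O = 0.47529 ÷ 15.999 = 0.029707 mol
Divide by the smallest (0.029707 mol): C 6.999, H 7.997, O 1.000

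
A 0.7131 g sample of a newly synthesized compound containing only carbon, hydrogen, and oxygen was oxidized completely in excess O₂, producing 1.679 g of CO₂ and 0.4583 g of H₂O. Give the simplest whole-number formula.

mol C = 1.679 g CO₂ ÷ 44.009 g/mol = 0.038151 mol
mol H = 2 × 0.4583 g H₂O ÷ 18.015 g/mol = 0.050880 mol
mass O = 0.7131 − (0.45824 + 0.051287) = 0.20358 g → mol O = 0.20358 ÷ 15.999 = 0.012724 mol
Divide by the smallest (0.012724 mol): C 2.998, H 3.999, O 1.000

C3H4O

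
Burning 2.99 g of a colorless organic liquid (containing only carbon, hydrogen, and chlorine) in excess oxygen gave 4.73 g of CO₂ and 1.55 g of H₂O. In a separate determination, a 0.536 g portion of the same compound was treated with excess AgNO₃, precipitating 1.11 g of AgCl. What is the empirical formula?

C5H8Cl2

mol C = 4.73 g CO₂ ÷ 44.009 g/mol = 0.1075 mol
mol H = 2 × 1.55 g H₂O ÷ 18.015 g/mol = 0.1721 mol
From the AgCl data: mol Cl per gram of compound = (1.11 ÷ 143.318) ÷ 0.536 = 0.01445 mol/g, so in the 2.99 g combustion sample mol Cl = 0.04320 mol
Divide by the smallest (0.04320 mol): C 2.488, H 3.983, Cl 1.000
Multiplying each by 2 gives whole numbers: C 4.98, H 7.97, Cl 2.00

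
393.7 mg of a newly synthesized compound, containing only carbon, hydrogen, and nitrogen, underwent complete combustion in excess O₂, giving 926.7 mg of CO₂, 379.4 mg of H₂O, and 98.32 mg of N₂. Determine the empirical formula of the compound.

C3H6N

mol C = 0.9267 g CO₂ ÷ 44.009 g/mol = 0.021057 mol
mol H = 2 × 0.3794 g H₂O ÷ 18.015 g/mol = 0.042120 mol
mol N = 2 × 0.09832 g N₂ ÷ 28.014 g/mol = 0.0070193 mol
Divide by the smallest (0.0070193 mol): C 3.000, H 6.001, N 1.000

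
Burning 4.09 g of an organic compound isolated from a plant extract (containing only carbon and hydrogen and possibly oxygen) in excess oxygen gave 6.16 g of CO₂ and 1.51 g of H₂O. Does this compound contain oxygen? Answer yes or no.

yes

mol C = 6.16 g CO₂ ÷ 44.009 g/mol = 0.1400 mol
mol H = 2 × 1.51 g H₂O ÷ 18.015 g/mol = 0.1676 mol
C and H account for only 1.850 g of the 4.09 g sample; the remaining 2.240 g must be oxygen.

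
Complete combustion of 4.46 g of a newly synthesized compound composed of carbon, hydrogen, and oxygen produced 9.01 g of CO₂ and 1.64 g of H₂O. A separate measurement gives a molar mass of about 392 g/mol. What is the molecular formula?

mol C = 9.01 g CO₂ ÷ 44.009 g/mol = 0.2047 mol
mol H = 2 × 1.64 g H₂O ÷ 18.015 g/mol = 0.1821 mol
mass O = 4.46 − (2.459 + 0.1835) = 1.817 g → mol O = 1.817 ÷ 15.999 = 0.1136 mol
Divide by the smallest (0.1136 mol): C 1.802, H 1.603, O 1.000
Multiplying each by 5 gives whole numbers: C 9.01, H 8.01, O 5.00
Empirical formula: C9H8O5
Empirical-formula mass = 196.16 g/mol; 392 ÷ 196.16 ≈ 2, so the molecular formula is C18H16O10.

C18H16O10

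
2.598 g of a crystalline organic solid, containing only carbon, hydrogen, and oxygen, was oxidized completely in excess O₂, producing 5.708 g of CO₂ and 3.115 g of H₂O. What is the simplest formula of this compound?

mol C = 5.708 g CO₂ ÷ 44.009 g/mol = 0.12970 mol
mol H = 2 × 3.115 g H₂O ÷ 18.015 g/mol = 0.34582 mol
mass O = 2.598 − (1.5578 + 0.34859) = 0.69157 g → mol O = 0.69157 ÷ 15.999 = 0.043226 mol
Divide by the smallest (0.043226 mol): C 3.001, H 8.000, O 1.000

C3H8O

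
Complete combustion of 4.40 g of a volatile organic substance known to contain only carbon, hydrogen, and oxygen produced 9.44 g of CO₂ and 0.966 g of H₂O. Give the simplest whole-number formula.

C2HO

mol C = 9.44 g CO₂ ÷ 44.009 g/mol = 0.2145 mol
mol H = 2 × 0.966 g H₂O ÷ 18.015 g/mol = 0.1072 mol
mass O = 4.40 − (2.576 + 0.1081) = 1.716 g → mol O = 1.716 ÷ 15.999 = 0.1072 mol
Divide by the smallest (0.1072 mol): C 2.000, H 1.000, O 1.000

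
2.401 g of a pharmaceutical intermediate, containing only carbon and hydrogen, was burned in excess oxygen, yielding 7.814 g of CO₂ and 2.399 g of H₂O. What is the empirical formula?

mol C = 7.814 g CO₂ ÷ 44.009 g/mol = 0.17755 mol
mol H = 2 × 2.399 g H₂O ÷ 18.015 g/mol = 0.26633 mol
Divide by the smallest (0.17755 mol): C 1.000, H 1.500
Multiplying each by 2 gives whole numbers: C 2.00, H 3.00

C2H3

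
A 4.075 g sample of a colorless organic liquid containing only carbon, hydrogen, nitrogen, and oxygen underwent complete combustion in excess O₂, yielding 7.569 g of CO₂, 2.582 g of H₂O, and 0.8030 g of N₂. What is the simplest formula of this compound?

C3H5NO

mol C = 7.569 g CO₂ ÷ 44.009 g/mol = 0.17199 mol
mol H = 2 × 2.582 g H₂O ÷ 18.015 g/mol = 0.28665 mol
mol N = 2 × 0.8030 g N₂ ÷ 28.014 g/mol = 0.057328 mol
mass O = 4.075 − (2.0657 + 0.28894 + 0.80300) = 0.91731 g → mol O = 0.91731 ÷ 15.999 = 0.057336 mol
Divide by the smallest (0.057328 mol): C 3.000, H 5.000, N 1.000, O 1.000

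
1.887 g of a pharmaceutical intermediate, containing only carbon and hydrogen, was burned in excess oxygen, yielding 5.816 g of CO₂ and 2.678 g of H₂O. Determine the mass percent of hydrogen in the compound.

mol C = 5.816 g CO₂ ÷ 44.009 g/mol = 0.13215 mol
mol H = 2 × 2.678 g H₂O ÷ 18.015 g/mol = 0.29731 mol
mass % H = 0.29969 g ÷ 1.887 g × 100%

15.88%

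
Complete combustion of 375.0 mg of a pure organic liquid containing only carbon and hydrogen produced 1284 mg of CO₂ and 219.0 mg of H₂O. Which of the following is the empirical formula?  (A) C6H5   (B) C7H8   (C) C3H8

mol C = 1.284 g CO₂ ÷ 44.009 g/mol = 0.029176 mol
mol H = 2 × 0.2190 g H₂O ÷ 18.015 g/mol = 0.024313 mol
Divide by the smallest (0.024313 mol): C 1.200, H 1.000
Multiplying each by 5 gives whole numbers: C 6.00, H 5.00

(A) C6H5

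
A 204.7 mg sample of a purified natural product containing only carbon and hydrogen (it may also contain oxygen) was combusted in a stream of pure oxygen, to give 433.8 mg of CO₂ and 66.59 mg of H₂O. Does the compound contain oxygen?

yes

mol C = 0.4338 g CO₂ ÷ 44.009 g/mol = 0.0098571 mol
mol H = 2 × 0.06659 g H₂O ÷ 18.015 g/mol = 0.0073927 mol
C and H account for only 0.12585 g of the 0.2047 g sample; the remaining 0.078855 g must be oxygen.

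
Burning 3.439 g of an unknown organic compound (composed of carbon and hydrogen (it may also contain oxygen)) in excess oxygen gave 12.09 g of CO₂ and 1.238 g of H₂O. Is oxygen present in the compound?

no

mol C = 12.09 g CO₂ ÷ 44.009 g/mol = 0.27472 mol
mol H = 2 × 1.238 g H₂O ÷ 18.015 g/mol = 0.13744 mol
C and H together account for 3.4382 g — essentially the entire 3.439 g sample — so the compound contains no oxygen.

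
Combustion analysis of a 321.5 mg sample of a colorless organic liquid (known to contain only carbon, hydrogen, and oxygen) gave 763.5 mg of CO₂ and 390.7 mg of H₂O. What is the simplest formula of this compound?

C4H10O

mol C = 0.7635 g CO₂ ÷ 44.009 g/mol = 0.017349 mol
mol H = 2 × 0.3907 g H₂O ÷ 18.015 g/mol = 0.043375 mol
mass O = 0.3215 − (0.20838 + 0.043722) = 0.069403 g → mol O = 0.069403 ÷ 15.999 = 0.0043379 mol
Divide by the smallest (0.0043379 mol): C 3.999, H 9.999, O 1.000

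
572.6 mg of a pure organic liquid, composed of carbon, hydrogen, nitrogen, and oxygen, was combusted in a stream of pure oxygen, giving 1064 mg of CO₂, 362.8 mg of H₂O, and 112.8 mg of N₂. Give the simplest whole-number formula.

C3H5NO

mol C = 1.064 g CO₂ ÷ 44.009 g/mol = 0.024177 mol
mol H = 2 × 0.3628 g H₂O ÷ 18.015 g/mol = 0.040278 mol
mol N = 2 × 0.1128 g N₂ ÷ 28.014 g/mol = 0.0080531 mol
mass O = 0.5726 − (0.29039 + 0.040600 + 0.11280) = 0.12881 g → mol O = 0.12881 ÷ 15.999 = 0.0080512 mol
Divide by the smallest (0.0080512 mol): C 3.003, H 5.003, N 1.000, O 1.000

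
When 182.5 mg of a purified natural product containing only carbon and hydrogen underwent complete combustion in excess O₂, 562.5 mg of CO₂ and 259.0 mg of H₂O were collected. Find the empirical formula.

mol C = 0.5625 g CO₂ ÷ 44.009 g/mol = 0.012781 mol
mol H = 2 × 0.2590 g H₂O ÷ 18.015 g/mol = 0.028754 mol
Divide by the smallest (0.012781 mol): C 1.000, H 2.250
Multiplying each by 4 gives whole numbers: C 4.00, H 9.00

C4H9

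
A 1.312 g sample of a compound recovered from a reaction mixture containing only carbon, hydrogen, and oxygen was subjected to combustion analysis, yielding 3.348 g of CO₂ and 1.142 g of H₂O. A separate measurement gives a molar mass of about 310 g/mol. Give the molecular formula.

C18H30O4

mol C = 3.348 g CO₂ ÷ 44.009 g/mol = 0.076075 mol
mol H = 2 × 1.142 g H₂O ÷ 18.015 g/mol = 0.12678 mol
mass O = 1.312 − (0.91374 + 0.12780) = 0.27046 g → mol O = 0.27046 ÷ 15.999 = 0.016905 mol
Divide by the smallest (0.016905 mol): C 4.500, H 7.500, O 1.000
Multiplying each by 2 gives whole numbers: C 9.00, H 15.00, O 2.00
Empirical formula: C9H15O2
Empirical-formula mass = 155.22 g/mol; 310 ÷ 155.22 ≈ 2, so the molecular formula is C18H30O4.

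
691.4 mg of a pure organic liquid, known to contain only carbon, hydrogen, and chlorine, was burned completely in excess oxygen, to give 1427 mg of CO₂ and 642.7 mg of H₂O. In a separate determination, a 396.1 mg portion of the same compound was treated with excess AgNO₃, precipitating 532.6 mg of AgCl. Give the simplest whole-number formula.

C5H11Cl

mol C = 1.427 g CO₂ ÷ 44.009 g/mol = 0.032425 mol
mol H = 2 × 0.6427 g H₂O ÷ 18.015 g/mol = 0.071352 mol
From the AgCl data: mol Cl per gram of compound = (0.5326 ÷ 143.318) ÷ 0.3961 = 0.0093820 mol/g, so in the 0.6914 g combustion sample mol Cl = 0.0064867 mol
Divide by the smallest (0.0064867 mol): C 4.999, H 11.000, Cl 1.000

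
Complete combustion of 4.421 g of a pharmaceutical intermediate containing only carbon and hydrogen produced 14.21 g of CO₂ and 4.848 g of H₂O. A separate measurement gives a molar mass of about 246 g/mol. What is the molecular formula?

C18H30

mol C = 14.21 g CO₂ ÷ 44.009 g/mol = 0.32289 mol
mol H = 2 × 4.848 g H₂O ÷ 18.015 g/mol = 0.53822 mol
Divide by the smallest (0.32289 mol): C 1.000, H 1.667
Multiplying each by 3 gives whole numbers: C 3.00, H 5.00
Empirical formula: C3H5
Empirical-formula mass = 41.07 g/mol; 246 ÷ 41.07 ≈ 6, so the molecular formula is C18H30.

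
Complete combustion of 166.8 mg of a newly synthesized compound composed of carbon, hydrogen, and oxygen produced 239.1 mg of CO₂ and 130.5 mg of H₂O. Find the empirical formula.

C3H8O3

mol C = 0.2391 g CO₂ ÷ 44.009 g/mol = 0.0054330 mol
mol H = 2 × 0.1305 g H₂O ÷ 18.015 g/mol = 0.014488 mol
mass O = 0.1668 − (0.065256 + 0.014604) = 0.086941 g → mol O = 0.086941 ÷ 15.999 = 0.0054341 mol
Divide by the smallest (0.0054330 mol): C 1.000, H 2.667, O 1.000
Multiplying each by 3 gives whole numbers: C 3.00, H 8.00, O 3.00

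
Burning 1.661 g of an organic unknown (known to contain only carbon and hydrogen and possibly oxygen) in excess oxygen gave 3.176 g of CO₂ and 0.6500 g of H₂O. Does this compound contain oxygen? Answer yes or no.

yes

mol C = 3.176 g CO₂ ÷ 44.009 g/mol = 0.072167 mol
mol H = 2 × 0.6500 g H₂O ÷ 18.015 g/mol = 0.072162 mol
C and H account for only 0.93954 g of the 1.661 g sample; the remaining 0.72146 g must be oxygen.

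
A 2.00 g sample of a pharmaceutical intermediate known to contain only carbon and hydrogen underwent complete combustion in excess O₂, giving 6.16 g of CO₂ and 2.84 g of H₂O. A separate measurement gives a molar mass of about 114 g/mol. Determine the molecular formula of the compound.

mol C = 6.16 g CO₂ ÷ 44.009 g/mol = 0.1400 mol
mol H = 2 × 2.84 g H₂O ÷ 18.015 g/mol = 0.3153 mol
Divide by the smallest (0.1400 mol): C 1.000, H 2.253
Multiplying each by 4 gives whole numbers: C 4.00, H 9.01
Empirical formula: C4H9
Empirical-formula mass = 57.12 g/mol; 114 ÷ 57.12 ≈ 2, so the molecular formula is C8H18.

C8H18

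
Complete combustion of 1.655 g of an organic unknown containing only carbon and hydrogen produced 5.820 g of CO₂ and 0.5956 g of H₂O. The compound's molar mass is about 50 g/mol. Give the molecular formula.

C4H2

mol C = 5.820 g CO₂ ÷ 44.009 g/mol = 0.13225 mol
mol H = 2 × 0.5956 g H₂O ÷ 18.015 g/mol = 0.066123 mol
Divide by the smallest (0.066123 mol): C 2.000, H 1.000
Empirical formula: C2H
Empirical-formula mass = 25.03 g/mol; 50 ÷ 25.03 ≈ 2, so the molecular formula is C4H2.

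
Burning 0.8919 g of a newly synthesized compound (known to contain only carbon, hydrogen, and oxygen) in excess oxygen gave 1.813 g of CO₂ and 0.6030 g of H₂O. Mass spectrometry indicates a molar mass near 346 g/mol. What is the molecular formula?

mol C = 1.813 g CO₂ ÷ 44.009 g/mol = 0.041196 mol
mol H = 2 × 0.6030 g H₂O ÷ 18.015 g/mol = 0.066944 mol
mass O = 0.8919 − (0.49481 + 0.067480) = 0.32961 g → mol O = 0.32961 ÷ 15.999 = 0.020602 mol
Divide by the smallest (0.020602 mol): C 2.000, H 3.249, O 1.000
Multiplying each by 4 gives whole numbers: C 8.00, H 13.00, O 4.00
Empirical formula: C8H13O4
Empirical-formula mass = 173.19 g/mol; 346 ÷ 173.19 ≈ 2, so the molecular formula is C16H26O8.

C16H26O8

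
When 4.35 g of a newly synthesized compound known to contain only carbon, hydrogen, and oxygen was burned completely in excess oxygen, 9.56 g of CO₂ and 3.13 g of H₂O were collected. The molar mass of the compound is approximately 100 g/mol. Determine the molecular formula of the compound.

C5H8O2

mol C = 9.56 g CO₂ ÷ 44.009 g/mol = 0.2172 mol
mol H = 2 × 3.13 g H₂O ÷ 18.015 g/mol = 0.3475 mol
mass O = 4.35 − (2.609 + 0.3503) = 1.391 g → mol O = 1.391 ÷ 15.999 = 0.08692 mol
Divide by the smallest (0.08692 mol): C 2.499, H 3.998, O 1.000
Multiplying each by 2 gives whole numbers: C 5.00, H 8.00, O 2.00
Empirical formula: C5H8O2
Empirical-formula mass = 100.12 g/mol; 100 ÷ 100.12 ≈ 1, so the molecular formula is C5H8O2.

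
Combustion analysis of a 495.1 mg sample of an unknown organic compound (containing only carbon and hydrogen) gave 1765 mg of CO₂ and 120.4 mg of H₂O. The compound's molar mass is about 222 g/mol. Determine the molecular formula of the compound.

mol C = 1.765 g CO₂ ÷ 44.009 g/mol = 0.040105 mol
mol H = 2 × 0.1204 g H₂O ÷ 18.015 g/mol = 0.013367 mol
Divide by the smallest (0.013367 mol): C 3.000, H 1.000
Empirical formula: C3H
Empirical-formula mass = 37.04 g/mol; 222 ÷ 37.04 ≈ 6, so the molecular formula is C18H6.

C18H6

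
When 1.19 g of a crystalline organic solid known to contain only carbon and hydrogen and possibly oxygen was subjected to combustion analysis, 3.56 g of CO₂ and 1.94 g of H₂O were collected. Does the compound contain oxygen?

no

mol C = 3.56 g CO₂ ÷ 44.009 g/mol = 0.08089 mol
mol H = 2 × 1.94 g H₂O ÷ 18.015 g/mol = 0.2154 mol
C and H together account for 1.189 g — essentially the entire 1.19 g sample — so the compound contains no oxygen.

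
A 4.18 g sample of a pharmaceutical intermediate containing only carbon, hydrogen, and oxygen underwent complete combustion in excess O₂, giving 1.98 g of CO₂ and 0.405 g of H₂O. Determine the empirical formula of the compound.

CHO5

mol C = 1.98 g CO₂ ÷ 44.009 g/mol = 0.04499 mol
mol H = 2 × 0.405 g H₂O ÷ 18.015 g/mol = 0.04496 mol
mass O = 4.18 − (0.5404 + 0.04532) = 3.594 g → mol O = 3.594 ÷ 15.999 = 0.2247 mol
Divide by the smallest (0.04496 mol): C 1.001, H 1.000, O 4.997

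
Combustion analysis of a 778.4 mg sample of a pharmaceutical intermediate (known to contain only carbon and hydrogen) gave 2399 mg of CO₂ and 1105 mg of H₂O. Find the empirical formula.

mol C = 2.399 g CO₂ ÷ 44.009 g/mol = 0.054512 mol
mol H = 2 × 1.105 g H₂O ÷ 18.015 g/mol = 0.12268 mol
Divide by the smallest (0.054512 mol): C 1.000, H 2.250
Multiplying each by 4 gives whole numbers: C 4.00, H 9.00

C4H9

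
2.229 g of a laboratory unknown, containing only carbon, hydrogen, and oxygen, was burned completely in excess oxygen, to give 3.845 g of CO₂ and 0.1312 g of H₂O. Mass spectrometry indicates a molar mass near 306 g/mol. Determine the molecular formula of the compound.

mol C = 3.845 g CO₂ ÷ 44.009 g/mol = 0.087368 mol
mol H = 2 × 0.1312 g H₂O ÷ 18.015 g/mol = 0.014566 mol
mass O = 2.229 − (1.0494 + 0.014682) = 1.1649 g → mol O = 1.1649 ÷ 15.999 = 0.072813 mol
Divide by the smallest (0.014566 mol): C 5.998, H 1.000, O 4.999
Empirical formula: C6HO5
Empirical-formula mass = 153.07 g/mol; 306 ÷ 153.07 ≈ 2, so the molecular formula is C12H2O10.

C12H2O10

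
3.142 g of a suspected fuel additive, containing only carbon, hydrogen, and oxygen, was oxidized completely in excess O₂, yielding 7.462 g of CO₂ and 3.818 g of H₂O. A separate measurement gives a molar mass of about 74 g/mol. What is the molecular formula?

mol C = 7.462 g CO₂ ÷ 44.009 g/mol = 0.16956 mol
mol H = 2 × 3.818 g H₂O ÷ 18.015 g/mol = 0.42387 mol
mass O = 3.142 − (2.0365 + 0.42726) = 0.67820 g → mol O = 0.67820 ÷ 15.999 = 0.042390 mol
Divide by the smallest (0.042390 mol): C 4.000, H 9.999, O 1.000
Empirical formula: C4H10O
Empirical-formula mass = 74.12 g/mol; 74 ÷ 74.12 ≈ 1, so the molecular formula is C4H10O.

C4H10O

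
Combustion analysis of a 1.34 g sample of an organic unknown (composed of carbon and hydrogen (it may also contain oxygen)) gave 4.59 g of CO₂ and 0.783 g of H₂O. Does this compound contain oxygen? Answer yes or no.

no

mol C = 4.59 g CO₂ ÷ 44.009 g/mol = 0.1043 mol
mol H = 2 × 0.783 g H₂O ÷ 18.015 g/mol = 0.08693 mol
C and H together account for 1.340 g — essentially the entire 1.34 g sample — so the compound contains no oxygen.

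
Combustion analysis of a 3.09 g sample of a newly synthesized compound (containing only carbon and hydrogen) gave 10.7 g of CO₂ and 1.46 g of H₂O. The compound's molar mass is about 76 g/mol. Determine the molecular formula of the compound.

mol C = 10.7 g CO₂ ÷ 44.009 g/mol = 0.2431 mol
mol H = 2 × 1.46 g H₂O ÷ 18.015 g/mol = 0.1621 mol
Divide by the smallest (0.1621 mol): C 1.500, H 1.000
Multiplying each by 2 gives whole numbers: C 3.00, H 2.00
Empirical formula: C3H2
Empirical-formula mass = 38.05 g/mol; 76 ÷ 38.05 ≈ 2, so the molecular formula is C6H4.

C6H4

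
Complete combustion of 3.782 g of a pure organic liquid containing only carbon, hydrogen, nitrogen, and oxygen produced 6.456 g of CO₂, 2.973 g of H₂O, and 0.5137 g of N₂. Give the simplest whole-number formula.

mol C = 6.456 g CO₂ ÷ 44.009 g/mol = 0.14670 mol
mol H = 2 × 2.973 g H₂O ÷ 18.015 g/mol = 0.33006 mol
mol N = 2 × 0.5137 g N₂ ÷ 28.014 g/mol = 0.036675 mol
mass O = 3.782 − (1.7620 + 0.33270 + 0.51370) = 1.1736 g → mol O = 1.1736 ÷ 15.999 = 0.073356 mol
Divide by the smallest (0.036675 mol): C 4.000, H 9.000, N 1.000, O 2.000

C4H9NO2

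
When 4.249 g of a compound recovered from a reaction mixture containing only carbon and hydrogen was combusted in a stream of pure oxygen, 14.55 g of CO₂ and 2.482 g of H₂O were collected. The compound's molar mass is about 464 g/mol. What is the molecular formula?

mol C = 14.55 g CO₂ ÷ 44.009 g/mol = 0.33061 mol
mol H = 2 × 2.482 g H₂O ÷ 18.015 g/mol = 0.27555 mol
Divide by the smallest (0.27555 mol): C 1.200, H 1.000
Multiplying each by 5 gives whole numbers: C 6.00, H 5.00
Empirical formula: C6H5
Empirical-formula mass = 77.11 g/mol; 464 ÷ 77.11 ≈ 6, so the molecular formula is C36H30.

C36H30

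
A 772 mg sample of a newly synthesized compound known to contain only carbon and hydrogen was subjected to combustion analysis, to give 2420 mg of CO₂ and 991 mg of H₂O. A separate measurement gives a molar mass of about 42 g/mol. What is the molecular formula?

C3H6

mol C = 2.42 g CO₂ ÷ 44.009 g/mol = 0.05499 mol
mol H = 2 × 0.991 g H₂O ÷ 18.015 g/mol = 0.1100 mol
Divide by the smallest (0.05499 mol): C 1.000, H 2.001
Empirical formula: CH2
Empirical-formula mass = 14.03 g/mol; 42 ÷ 14.03 ≈ 3, so the molecular formula is C3H6.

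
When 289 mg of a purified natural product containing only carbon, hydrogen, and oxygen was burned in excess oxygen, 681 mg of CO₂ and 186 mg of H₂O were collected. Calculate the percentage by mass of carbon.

64.3%

mol C = 0.681 g CO₂ ÷ 44.009 g/mol = 0.01547 mol
mol H = 2 × 0.186 g H₂O ÷ 18.015 g/mol = 0.02065 mol
mass O = 0.289 − (0.1859 + 0.02081) = 0.08233 g → mol O = 0.08233 ÷ 15.999 = 0.005146 mol
mass % C = 0.1859 g ÷ 0.289 g × 100%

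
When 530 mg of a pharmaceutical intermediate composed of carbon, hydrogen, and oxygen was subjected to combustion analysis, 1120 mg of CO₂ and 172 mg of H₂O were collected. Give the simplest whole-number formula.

mol C = 1.12 g CO₂ ÷ 44.009 g/mol = 0.02545 mol
mol H = 2 × 0.172 g H₂O ÷ 18.015 g/mol = 0.01910 mol
mass O = 0.530 − (0.3057 + 0.01925) = 0.2051 g → mol O = 0.2051 ÷ 15.999 = 0.01282 mol
Divide by the smallest (0.01282 mol): C 1.985, H 1.490, O 1.000
Multiplying each by 2 gives whole numbers: C 3.97, H 2.98, O 2.00

C4H3O2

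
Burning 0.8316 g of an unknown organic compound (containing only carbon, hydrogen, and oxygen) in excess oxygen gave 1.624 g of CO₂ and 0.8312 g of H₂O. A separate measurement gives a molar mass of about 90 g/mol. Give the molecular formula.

C4H10O2

mol C = 1.624 g CO₂ ÷ 44.009 g/mol = 0.036902 mol
mol H = 2 × 0.8312 g H₂O ÷ 18.015 g/mol = 0.092279 mol
mass O = 0.8316 − (0.44322 + 0.093017) = 0.29536 g → mol O = 0.29536 ÷ 15.999 = 0.018461 mol
Divide by the smallest (0.018461 mol): C 1.999, H 4.999, O 1.000
Empirical formula: C2H5O
Empirical-formula mass = 45.06 g/mol; 90 ÷ 45.06 ≈ 2, so the molecular formula is C4H10O2.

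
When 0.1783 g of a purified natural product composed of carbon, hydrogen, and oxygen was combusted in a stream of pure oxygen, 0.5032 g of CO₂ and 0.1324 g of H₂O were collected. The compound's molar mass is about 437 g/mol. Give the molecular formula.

C28H36O4

mol C = 0.5032 g CO₂ ÷ 44.009 g/mol = 0.011434 mol
mol H = 2 × 0.1324 g H₂O ÷ 18.015 g/mol = 0.014699 mol
mass O = 0.1783 − (0.13733 + 0.014816) = 0.026149 g → mol O = 0.026149 ÷ 15.999 = 0.0016344 mol
Divide by the smallest (0.0016344 mol): C 6.996, H 8.993, O 1.000
Empirical formula: C7H9O
Empirical-formula mass = 109.15 g/mol; 437 ÷ 109.15 ≈ 4, so the molecular formula is C28H36O4.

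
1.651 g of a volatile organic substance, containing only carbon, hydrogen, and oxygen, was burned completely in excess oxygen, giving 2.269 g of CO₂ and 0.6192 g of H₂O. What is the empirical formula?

C6H8O7

mol C = 2.269 g CO₂ ÷ 44.009 g/mol = 0.051558 mol
mol H = 2 × 0.6192 g H₂O ÷ 18.015 g/mol = 0.068743 mol
mass O = 1.651 − (0.61926 + 0.069293) = 0.96245 g → mol O = 0.96245 ÷ 15.999 = 0.060157 mol
Divide by the smallest (0.051558 mol): C 1.000, H 1.333, O 1.167
Multiplying each by 6 gives whole numbers: C 6.00, H 8.00, O 7.00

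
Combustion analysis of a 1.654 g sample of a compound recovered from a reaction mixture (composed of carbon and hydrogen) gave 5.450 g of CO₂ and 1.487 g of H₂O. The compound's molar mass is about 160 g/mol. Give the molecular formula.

C12H16

mol C = 5.450 g CO₂ ÷ 44.009 g/mol = 0.12384 mol
mol H = 2 × 1.487 g H₂O ÷ 18.015 g/mol = 0.16508 mol
Divide by the smallest (0.12384 mol): C 1.000, H 1.333
Multiplying each by 3 gives whole numbers: C 3.00, H 4.00
Empirical formula: C3H4
Empirical-formula mass = 40.06 g/mol; 160 ÷ 40.06 ≈ 4, so the molecular formula is C12H16.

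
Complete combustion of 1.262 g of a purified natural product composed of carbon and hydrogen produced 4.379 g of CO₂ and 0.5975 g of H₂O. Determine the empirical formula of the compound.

C3H2

mol C = 4.379 g CO₂ ÷ 44.009 g/mol = 0.099502 mol
mol H = 2 × 0.5975 g H₂O ÷ 18.015 g/mol = 0.066334 mol
Divide by the smallest (0.066334 mol): C 1.500, H 1.000
Multiplying each by 2 gives whole numbers: C 3.00, H 2.00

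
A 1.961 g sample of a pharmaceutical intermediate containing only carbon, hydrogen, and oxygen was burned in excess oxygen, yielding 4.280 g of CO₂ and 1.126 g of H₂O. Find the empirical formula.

mol C = 4.280 g CO₂ ÷ 44.009 g/mol = 0.097253 mol
mol H = 2 × 1.126 g H₂O ÷ 18.015 g/mol = 0.12501 mol
mass O = 1.961 − (1.1681 + 0.12601) = 0.66689 g → mol O = 0.66689 ÷ 15.999 = 0.041683 mol
Divide by the smallest (0.041683 mol): C 2.333, H 2.999, O 1.000
Multiplying each by 3 gives whole numbers: C 7.00, H 9.00, O 3.00

C7H9O3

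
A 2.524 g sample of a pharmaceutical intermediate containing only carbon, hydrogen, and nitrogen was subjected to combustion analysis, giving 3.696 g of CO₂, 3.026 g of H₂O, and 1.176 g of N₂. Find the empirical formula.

CH4N

mol C = 3.696 g CO₂ ÷ 44.009 g/mol = 0.083983 mol
mol H = 2 × 3.026 g H₂O ÷ 18.015 g/mol = 0.33594 mol
mol N = 2 × 1.176 g N₂ ÷ 28.014 g/mol = 0.083958 mol
Divide by the smallest (0.083958 mol): C 1.000, H 4.001, N 1.000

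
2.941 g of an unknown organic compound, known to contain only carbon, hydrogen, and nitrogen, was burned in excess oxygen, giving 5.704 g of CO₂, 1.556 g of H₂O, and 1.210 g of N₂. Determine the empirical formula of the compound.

mol C = 5.704 g CO₂ ÷ 44.009 g/mol = 0.12961 mol
mol H = 2 × 1.556 g H₂O ÷ 18.015 g/mol = 0.17274 mol
mol N = 2 × 1.210 g N₂ ÷ 28.014 g/mol = 0.086385 mol
Divide by the smallest (0.086385 mol): C 1.500, H 2.000, N 1.000
Multiplying each by 2 gives whole numbers: C 3.00, H 4.00, N 2.00

C3H4N2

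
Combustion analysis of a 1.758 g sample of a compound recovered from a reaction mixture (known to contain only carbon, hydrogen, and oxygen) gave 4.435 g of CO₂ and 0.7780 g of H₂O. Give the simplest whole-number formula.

C7H6O2

mol C = 4.435 g CO₂ ÷ 44.009 g/mol = 0.10077 mol
mol H = 2 × 0.7780 g H₂O ÷ 18.015 g/mol = 0.086372 mol
mass O = 1.758 − (1.2104 + 0.087063) = 0.46053 g → mol O = 0.46053 ÷ 15.999 = 0.028785 mol
Divide by the smallest (0.028785 mol): C 3.501, H 3.001, O 1.000
Multiplying each by 2 gives whole numbers: C 7.00, H 6.00, O 2.00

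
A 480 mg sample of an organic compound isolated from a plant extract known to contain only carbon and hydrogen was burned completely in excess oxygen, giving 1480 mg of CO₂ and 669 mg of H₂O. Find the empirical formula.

mol C = 1.48 g CO₂ ÷ 44.009 g/mol = 0.03363 mol
mol H = 2 × 0.669 g H₂O ÷ 18.015 g/mol = 0.07427 mol
Divide by the smallest (0.03363 mol): C 1.000, H 2.209
Multiplying each by 5 gives whole numbers: C 5.00, H 11.04

C5H11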